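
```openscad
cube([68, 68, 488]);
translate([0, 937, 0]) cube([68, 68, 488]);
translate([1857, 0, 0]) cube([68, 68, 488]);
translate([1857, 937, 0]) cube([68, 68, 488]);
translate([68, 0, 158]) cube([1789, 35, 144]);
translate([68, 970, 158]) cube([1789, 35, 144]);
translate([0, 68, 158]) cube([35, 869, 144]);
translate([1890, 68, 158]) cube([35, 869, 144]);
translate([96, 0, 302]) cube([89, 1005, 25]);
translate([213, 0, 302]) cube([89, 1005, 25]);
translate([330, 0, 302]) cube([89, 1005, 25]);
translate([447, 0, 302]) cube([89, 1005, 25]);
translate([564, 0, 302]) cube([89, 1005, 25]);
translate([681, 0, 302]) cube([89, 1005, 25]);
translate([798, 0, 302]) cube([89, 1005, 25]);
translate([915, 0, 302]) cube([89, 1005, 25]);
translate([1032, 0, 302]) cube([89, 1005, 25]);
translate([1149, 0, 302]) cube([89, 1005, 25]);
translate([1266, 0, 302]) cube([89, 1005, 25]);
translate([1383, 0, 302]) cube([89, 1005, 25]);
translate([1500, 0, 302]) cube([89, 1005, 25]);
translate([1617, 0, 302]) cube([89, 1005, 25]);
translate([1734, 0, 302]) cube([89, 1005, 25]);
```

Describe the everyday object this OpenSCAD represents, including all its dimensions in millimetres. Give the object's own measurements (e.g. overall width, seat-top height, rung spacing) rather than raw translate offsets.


A bed frame 1925 mm long (x) by 1005 mm wide (y). Four 68×68 mm corner posts, 488 mm tall, at the corners of the footprint. Four rails of 35 mm thickness and 144 mm height run between adjacent posts with their undersides at z = 158 mm, their outer faces flush with the outside of the frame (the two x-running rails run between the posts' inner faces; the two y-running rails run between the posts' inner faces). 15 slats, each 89 mm wide (x) and 25 mm thick, lie across the top of the two x-running rails, running the full 1005 mm width of the frame in y; along x they sit between the end posts with a 28 mm gap after the −x posts and between neighbouring slats, leaving 34 mm before the +x posts.


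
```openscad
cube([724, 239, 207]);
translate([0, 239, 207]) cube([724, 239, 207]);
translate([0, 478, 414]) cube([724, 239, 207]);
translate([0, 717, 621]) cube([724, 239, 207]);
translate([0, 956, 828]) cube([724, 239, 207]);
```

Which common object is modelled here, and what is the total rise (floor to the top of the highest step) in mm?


A staircase. The total rise is 1035 mm.

5 identical blocks, each offset up and back from the previous — a staircase. Each step is 207 mm tall and there are 5 of them, so the total rise is 5 × 207 = 1035 mm.


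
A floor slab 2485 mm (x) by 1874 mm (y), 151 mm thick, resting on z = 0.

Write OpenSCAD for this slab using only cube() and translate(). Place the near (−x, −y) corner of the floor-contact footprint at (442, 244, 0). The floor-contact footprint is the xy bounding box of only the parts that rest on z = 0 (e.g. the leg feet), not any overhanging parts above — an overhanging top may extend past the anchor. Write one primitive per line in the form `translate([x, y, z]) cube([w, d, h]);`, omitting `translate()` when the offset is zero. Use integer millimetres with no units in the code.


translate([442, 244, 0]) cube([2485, 1874, 151]);


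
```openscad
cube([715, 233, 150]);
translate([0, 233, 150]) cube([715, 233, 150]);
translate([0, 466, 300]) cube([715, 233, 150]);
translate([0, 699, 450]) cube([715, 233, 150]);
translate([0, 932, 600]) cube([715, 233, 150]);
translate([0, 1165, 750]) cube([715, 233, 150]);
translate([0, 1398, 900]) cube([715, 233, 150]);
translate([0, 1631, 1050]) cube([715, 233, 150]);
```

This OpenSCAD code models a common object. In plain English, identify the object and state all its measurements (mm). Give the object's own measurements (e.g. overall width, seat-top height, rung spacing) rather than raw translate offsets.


A straight staircase of 8 solid steps. Each step is 715 mm wide (x), 233 mm deep (y, the going) and 150 mm tall (the rise). The first step rests on the floor; each subsequent step sits one going further in +y and one rise higher in +z, directly behind and above the previous step with no overlap.


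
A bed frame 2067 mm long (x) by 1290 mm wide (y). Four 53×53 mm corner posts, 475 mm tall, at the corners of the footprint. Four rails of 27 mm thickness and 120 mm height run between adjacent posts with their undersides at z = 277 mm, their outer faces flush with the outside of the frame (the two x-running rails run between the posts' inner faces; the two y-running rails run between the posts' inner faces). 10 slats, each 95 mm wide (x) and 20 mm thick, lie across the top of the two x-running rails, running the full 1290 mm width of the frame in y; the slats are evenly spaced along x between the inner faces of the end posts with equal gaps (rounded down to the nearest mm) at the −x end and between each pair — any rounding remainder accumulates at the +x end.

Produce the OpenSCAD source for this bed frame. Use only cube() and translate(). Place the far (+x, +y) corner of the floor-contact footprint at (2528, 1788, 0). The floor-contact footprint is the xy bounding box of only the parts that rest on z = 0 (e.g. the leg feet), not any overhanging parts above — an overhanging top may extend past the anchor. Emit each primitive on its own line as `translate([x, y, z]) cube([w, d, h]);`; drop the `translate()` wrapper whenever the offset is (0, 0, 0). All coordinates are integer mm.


translate([461, 498, 0]) cube([53, 53, 475]);
translate([461, 1735, 0]) cube([53, 53, 475]);
translate([2475, 498, 0]) cube([53, 53, 475]);
translate([2475, 1735, 0]) cube([53, 53, 475]);
translate([514, 498, 277]) cube([1961, 27, 120]);
translate([514, 1761, 277]) cube([1961, 27, 120]);
translate([461, 551, 277]) cube([27, 1184, 120]);
translate([2501, 551, 277]) cube([27, 1184, 120]);
translate([605, 498, 397]) cube([95, 1290, 20]);
translate([791, 498, 397]) cube([95, 1290, 20]);
translate([977, 498, 397]) cube([95, 1290, 20]);
translate([1163, 498, 397]) cube([95, 1290, 20]);
translate([1349, 498, 397]) cube([95, 1290, 20]);
translate([1535, 498, 397]) cube([95, 1290, 20]);
translate([1721, 498, 397]) cube([95, 1290, 20]);
translate([1907, 498, 397]) cube([95, 1290, 20]);
translate([2093, 498, 397]) cube([95, 1290, 20]);
translate([2279, 498, 397]) cube([95, 1290, 20]);


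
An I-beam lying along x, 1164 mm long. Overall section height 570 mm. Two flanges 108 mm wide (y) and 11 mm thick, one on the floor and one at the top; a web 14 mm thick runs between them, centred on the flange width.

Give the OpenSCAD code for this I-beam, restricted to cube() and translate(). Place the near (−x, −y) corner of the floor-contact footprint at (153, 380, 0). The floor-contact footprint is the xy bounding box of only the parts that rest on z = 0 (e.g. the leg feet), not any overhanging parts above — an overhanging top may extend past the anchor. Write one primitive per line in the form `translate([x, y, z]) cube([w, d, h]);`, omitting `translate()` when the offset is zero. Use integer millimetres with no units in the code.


translate([153, 380, 0]) cube([1164, 108, 11]);
translate([153, 427, 11]) cube([1164, 14, 548]);
translate([153, 380, 559]) cube([1164, 108, 11]);


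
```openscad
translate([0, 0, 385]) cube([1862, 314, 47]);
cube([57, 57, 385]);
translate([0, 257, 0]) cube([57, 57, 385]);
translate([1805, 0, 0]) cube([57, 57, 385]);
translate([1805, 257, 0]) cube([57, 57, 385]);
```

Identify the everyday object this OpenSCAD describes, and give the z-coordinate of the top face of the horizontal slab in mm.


A bench. The seat-top height is 432 mm.

A long slab on four corner posts — a bench. The slab sits at z = 385 with thickness 47, so the top is 385 + 47 = 432 mm.


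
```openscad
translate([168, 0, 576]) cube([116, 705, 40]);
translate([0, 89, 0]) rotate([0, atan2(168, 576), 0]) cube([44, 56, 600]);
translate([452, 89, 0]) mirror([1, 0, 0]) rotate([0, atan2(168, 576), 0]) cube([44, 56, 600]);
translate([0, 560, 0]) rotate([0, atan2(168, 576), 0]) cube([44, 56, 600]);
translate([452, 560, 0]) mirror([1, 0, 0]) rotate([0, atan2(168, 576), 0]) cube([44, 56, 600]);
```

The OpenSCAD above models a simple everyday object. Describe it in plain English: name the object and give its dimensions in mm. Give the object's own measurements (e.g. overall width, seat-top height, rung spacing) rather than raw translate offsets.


A sawhorse. A 116×705×40 mm beam (x, y, z) sits on two A-frame leg pairs. Each pair is two raked legs of 44×56 mm section (56 mm along y) splaying symmetrically in x. Each leg rises 576 mm vertically over 168 mm of horizontal reach and is 600 mm long along its own axis. Every leg's outer bottom edge rests on the floor and its outer top edge meets a bottom edge of the beam — the left legs (tilting toward +x) meet the beam's −x bottom edge, the right legs (their mirror images, tilting toward −x) meet its +x bottom edge — so the leg tops tuck under the beam, the beam's underside is 576 mm above the floor, and the feet are 452 mm apart outside-to-outside with the beam centred between them. The two leg pairs are set in 89 mm from either end of the beam.


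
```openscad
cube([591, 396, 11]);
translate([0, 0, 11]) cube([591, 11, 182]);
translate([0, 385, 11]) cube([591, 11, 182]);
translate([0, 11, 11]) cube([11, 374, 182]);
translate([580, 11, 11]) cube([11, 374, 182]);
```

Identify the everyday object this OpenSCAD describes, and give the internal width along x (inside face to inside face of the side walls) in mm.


An open box. The internal width is 569 mm.

A 591×396 base slab with four walls standing on it — an open box. The base is 591 mm wide and the walls are 11 mm thick, so the internal width is 591 − 2 × 11 = 569 mm.


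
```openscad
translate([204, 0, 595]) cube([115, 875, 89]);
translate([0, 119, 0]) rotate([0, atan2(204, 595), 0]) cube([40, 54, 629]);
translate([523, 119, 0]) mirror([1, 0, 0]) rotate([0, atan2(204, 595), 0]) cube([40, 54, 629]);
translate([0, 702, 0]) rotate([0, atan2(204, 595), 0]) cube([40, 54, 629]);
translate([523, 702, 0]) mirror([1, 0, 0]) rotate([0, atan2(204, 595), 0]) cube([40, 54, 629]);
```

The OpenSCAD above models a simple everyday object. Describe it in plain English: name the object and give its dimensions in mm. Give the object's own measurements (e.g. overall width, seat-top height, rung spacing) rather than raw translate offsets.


A sawhorse. A 115×875×89 mm beam (x, y, z) sits on two A-frame leg pairs. Each pair is two raked legs of 40×54 mm section (54 mm along y) splaying symmetrically in x. Each leg rises 595 mm vertically over 204 mm of horizontal reach and is 629 mm long along its own axis. Every leg's outer bottom edge rests on the floor and its outer top edge meets a bottom edge of the beam — the left legs (tilting toward +x) meet the beam's −x bottom edge, the right legs (their mirror images, tilting toward −x) meet its +x bottom edge — so the leg tops tuck under the beam, the beam's underside is 595 mm above the floor, and the feet are 523 mm apart outside-to-outside with the beam centred between them. The two leg pairs are set in 119 mm from either end of the beam.


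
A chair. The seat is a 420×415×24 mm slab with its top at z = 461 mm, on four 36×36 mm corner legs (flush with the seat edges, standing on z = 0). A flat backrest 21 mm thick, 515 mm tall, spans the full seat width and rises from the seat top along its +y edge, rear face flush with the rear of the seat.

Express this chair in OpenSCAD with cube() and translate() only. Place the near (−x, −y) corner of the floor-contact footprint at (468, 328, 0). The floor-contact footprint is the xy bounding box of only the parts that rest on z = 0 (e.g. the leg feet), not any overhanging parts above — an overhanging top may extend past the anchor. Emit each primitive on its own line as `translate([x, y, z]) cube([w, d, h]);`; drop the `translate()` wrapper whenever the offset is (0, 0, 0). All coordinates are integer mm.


translate([468, 328, 437]) cube([420, 415, 24]);
translate([468, 328, 0]) cube([36, 36, 437]);
translate([852, 328, 0]) cube([36, 36, 437]);
translate([468, 707, 0]) cube([36, 36, 437]);
translate([852, 707, 0]) cube([36, 36, 437]);
translate([468, 722, 461]) cube([420, 21, 515]);


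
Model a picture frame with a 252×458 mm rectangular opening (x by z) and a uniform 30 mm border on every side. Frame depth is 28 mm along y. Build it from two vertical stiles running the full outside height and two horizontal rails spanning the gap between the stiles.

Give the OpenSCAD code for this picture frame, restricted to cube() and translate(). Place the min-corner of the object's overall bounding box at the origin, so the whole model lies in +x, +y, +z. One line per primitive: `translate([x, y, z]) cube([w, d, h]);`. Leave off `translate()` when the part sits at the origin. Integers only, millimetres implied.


cube([30, 28, 518]);
translate([282, 0, 0]) cube([30, 28, 518]);
translate([30, 0, 0]) cube([252, 28, 30]);
translate([30, 0, 488]) cube([252, 28, 30]);


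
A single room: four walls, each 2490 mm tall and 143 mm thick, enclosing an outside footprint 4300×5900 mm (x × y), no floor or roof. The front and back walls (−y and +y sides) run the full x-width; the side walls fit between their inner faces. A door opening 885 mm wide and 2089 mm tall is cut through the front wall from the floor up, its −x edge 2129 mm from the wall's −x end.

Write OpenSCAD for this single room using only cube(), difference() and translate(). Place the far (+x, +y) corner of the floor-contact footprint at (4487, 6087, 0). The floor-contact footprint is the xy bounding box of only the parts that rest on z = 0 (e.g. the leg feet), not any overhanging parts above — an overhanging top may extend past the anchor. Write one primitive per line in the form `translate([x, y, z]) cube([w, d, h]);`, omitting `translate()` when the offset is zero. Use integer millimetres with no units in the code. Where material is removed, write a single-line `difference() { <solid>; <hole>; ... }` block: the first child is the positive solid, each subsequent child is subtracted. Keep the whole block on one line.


difference() { translate([187, 187, 0]) cube([4300, 143, 2490]); translate([2316, 187, 0]) cube([885, 143, 2089]); }
translate([187, 5944, 0]) cube([4300, 143, 2490]);
translate([187, 330, 0]) cube([143, 5614, 2490]);
translate([4344, 330, 0]) cube([143, 5614, 2490]);


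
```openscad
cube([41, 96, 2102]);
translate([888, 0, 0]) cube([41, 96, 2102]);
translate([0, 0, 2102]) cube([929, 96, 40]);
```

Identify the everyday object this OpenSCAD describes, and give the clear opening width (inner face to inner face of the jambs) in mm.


A door frame. The clear opening width is 847 mm.

Two 2102 mm tall posts with a header on top — a door frame. The left jamb is 41 mm wide at x = 0; the right jamb starts at x = 888. The clear opening is 888 − 41 = 847 mm.


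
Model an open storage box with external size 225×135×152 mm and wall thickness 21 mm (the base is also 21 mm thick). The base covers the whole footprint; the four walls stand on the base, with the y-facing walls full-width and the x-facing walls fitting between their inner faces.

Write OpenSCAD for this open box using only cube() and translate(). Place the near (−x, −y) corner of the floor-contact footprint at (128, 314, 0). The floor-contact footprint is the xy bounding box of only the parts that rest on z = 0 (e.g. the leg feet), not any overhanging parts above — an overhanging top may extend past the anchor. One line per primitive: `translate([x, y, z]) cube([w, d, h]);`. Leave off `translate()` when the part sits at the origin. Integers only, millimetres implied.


translate([128, 314, 0]) cube([225, 135, 21]);
translate([128, 314, 21]) cube([225, 21, 131]);
translate([128, 428, 21]) cube([225, 21, 131]);
translate([128, 335, 21]) cube([21, 93, 131]);
translate([332, 335, 21]) cube([21, 93, 131]);


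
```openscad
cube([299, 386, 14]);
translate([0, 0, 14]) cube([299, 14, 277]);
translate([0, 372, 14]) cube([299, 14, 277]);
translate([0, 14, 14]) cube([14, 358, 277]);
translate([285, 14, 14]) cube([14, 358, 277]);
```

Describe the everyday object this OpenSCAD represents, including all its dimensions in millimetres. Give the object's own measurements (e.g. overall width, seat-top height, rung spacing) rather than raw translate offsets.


An open-topped rectangular box: outside dimensions 299×386×291 mm, with a uniform wall and base thickness of 14 mm. The base is a full 299×386 slab on the floor; four walls sit on top of the base. The front and back walls (the −y and +y sides) span the full width; the two side walls fit between them.


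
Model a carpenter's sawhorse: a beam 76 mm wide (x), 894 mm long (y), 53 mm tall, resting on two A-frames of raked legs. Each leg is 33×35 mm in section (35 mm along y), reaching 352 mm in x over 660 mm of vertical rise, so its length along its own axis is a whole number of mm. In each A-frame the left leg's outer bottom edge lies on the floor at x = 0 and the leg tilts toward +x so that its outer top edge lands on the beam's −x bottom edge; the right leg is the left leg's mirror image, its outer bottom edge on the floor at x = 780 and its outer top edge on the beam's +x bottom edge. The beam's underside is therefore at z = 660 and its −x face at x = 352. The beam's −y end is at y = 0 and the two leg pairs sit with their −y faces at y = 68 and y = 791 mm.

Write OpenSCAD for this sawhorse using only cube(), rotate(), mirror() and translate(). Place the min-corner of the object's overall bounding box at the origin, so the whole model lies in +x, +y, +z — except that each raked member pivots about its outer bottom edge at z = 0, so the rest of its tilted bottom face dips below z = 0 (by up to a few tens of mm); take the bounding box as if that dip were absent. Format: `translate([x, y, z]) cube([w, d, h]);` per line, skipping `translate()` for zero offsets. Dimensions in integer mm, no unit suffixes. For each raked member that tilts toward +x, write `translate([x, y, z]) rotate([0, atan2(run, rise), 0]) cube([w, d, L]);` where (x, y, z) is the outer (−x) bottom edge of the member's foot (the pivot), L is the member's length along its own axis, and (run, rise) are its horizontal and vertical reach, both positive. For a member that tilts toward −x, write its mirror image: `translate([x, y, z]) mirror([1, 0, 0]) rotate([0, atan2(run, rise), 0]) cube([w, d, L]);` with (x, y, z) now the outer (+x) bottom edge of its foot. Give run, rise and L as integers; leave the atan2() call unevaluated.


// leg length = √(352² + 660²) = 748
// right-leg outer foot x = 2·352 + 76 = 780
// beam min-corner = (352, 0, 660)
translate([352, 0, 660]) cube([76, 894, 53]);
translate([0, 68, 0]) rotate([0, atan2(352, 660), 0]) cube([33, 35, 748]);
translate([780, 68, 0]) mirror([1, 0, 0]) rotate([0, atan2(352, 660), 0]) cube([33, 35, 748]);
translate([0, 791, 0]) rotate([0, atan2(352, 660), 0]) cube([33, 35, 748]);
translate([780, 791, 0]) mirror([1, 0, 0]) rotate([0, atan2(352, 660), 0]) cube([33, 35, 748]);


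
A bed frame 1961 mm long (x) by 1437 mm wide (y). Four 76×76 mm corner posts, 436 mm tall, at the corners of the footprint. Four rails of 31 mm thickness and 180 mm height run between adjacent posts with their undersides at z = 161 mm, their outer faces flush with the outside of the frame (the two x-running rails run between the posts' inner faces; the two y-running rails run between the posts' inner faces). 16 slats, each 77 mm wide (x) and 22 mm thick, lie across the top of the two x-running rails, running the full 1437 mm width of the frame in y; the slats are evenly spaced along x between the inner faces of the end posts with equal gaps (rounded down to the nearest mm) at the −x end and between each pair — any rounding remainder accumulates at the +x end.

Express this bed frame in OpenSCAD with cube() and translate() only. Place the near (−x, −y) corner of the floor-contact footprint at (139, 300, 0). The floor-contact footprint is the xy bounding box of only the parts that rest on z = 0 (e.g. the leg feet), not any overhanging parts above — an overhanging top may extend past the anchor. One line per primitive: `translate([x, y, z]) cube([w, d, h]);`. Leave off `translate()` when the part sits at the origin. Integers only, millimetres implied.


translate([139, 300, 0]) cube([76, 76, 436]);
translate([139, 1661, 0]) cube([76, 76, 436]);
translate([2024, 300, 0]) cube([76, 76, 436]);
translate([2024, 1661, 0]) cube([76, 76, 436]);
translate([215, 300, 161]) cube([1809, 31, 180]);
translate([215, 1706, 161]) cube([1809, 31, 180]);
translate([139, 376, 161]) cube([31, 1285, 180]);
translate([2069, 376, 161]) cube([31, 1285, 180]);
translate([248, 300, 341]) cube([77, 1437, 22]);
translate([358, 300, 341]) cube([77, 1437, 22]);
translate([468, 300, 341]) cube([77, 1437, 22]);
translate([578, 300, 341]) cube([77, 1437, 22]);
translate([688, 300, 341]) cube([77, 1437, 22]);
translate([798, 300, 341]) cube([77, 1437, 22]);
translate([908, 300, 341]) cube([77, 1437, 22]);
translate([1018, 300, 341]) cube([77, 1437, 22]);
translate([1128, 300, 341]) cube([77, 1437, 22]);
translate([1238, 300, 341]) cube([77, 1437, 22]);
translate([1348, 300, 341]) cube([77, 1437, 22]);
translate([1458, 300, 341]) cube([77, 1437, 22]);
translate([1568, 300, 341]) cube([77, 1437, 22]);
translate([1678, 300, 341]) cube([77, 1437, 22]);
translate([1788, 300, 341]) cube([77, 1437, 22]);
translate([1898, 300, 341]) cube([77, 1437, 22]);


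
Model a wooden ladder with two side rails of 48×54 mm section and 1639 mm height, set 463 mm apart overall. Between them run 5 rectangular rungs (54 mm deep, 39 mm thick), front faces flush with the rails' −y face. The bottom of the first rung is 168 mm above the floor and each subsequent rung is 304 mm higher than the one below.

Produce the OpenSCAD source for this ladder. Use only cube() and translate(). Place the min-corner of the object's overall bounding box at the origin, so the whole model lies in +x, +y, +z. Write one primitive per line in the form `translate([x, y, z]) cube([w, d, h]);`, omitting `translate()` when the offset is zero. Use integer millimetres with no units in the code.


// rung span = 463 - 2*48 = 367
// rung[k] z = 168 + k*304
cube([48, 54, 1639]);
translate([415, 0, 0]) cube([48, 54, 1639]);
translate([48, 0, 168]) cube([367, 54, 39]);
translate([48, 0, 472]) cube([367, 54, 39]);
translate([48, 0, 776]) cube([367, 54, 39]);
translate([48, 0, 1080]) cube([367, 54, 39]);
translate([48, 0, 1384]) cube([367, 54, 39]);


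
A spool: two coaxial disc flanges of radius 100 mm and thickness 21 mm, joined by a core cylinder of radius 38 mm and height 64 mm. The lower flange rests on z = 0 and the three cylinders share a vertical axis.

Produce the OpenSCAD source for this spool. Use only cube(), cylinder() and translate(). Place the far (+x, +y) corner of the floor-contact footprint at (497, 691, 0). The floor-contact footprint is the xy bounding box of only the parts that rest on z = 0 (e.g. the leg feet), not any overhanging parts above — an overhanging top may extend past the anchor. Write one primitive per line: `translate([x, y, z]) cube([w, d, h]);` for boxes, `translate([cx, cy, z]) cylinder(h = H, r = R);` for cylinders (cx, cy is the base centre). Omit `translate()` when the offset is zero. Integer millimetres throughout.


translate([397, 591, 0]) cylinder(h = 21, r = 100);
translate([397, 591, 21]) cylinder(h = 64, r = 38);
translate([397, 591, 85]) cylinder(h = 21, r = 100);


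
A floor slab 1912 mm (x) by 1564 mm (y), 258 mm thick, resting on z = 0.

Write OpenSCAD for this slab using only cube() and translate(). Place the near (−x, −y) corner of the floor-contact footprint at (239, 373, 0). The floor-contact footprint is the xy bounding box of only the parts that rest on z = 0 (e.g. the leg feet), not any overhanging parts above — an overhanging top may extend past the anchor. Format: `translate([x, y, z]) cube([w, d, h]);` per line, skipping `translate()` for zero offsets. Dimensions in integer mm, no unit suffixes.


translate([239, 373, 0]) cube([1912, 1564, 258]);


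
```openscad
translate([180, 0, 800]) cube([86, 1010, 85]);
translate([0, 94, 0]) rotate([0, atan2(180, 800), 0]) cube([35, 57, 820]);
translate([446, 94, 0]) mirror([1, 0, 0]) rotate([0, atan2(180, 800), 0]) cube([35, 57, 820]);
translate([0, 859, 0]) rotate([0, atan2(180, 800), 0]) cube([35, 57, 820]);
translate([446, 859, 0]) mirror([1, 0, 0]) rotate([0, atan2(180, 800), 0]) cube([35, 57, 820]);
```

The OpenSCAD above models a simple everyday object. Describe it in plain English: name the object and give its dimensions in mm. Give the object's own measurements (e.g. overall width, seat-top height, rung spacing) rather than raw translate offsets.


A sawhorse. A 86×1010×85 mm beam (x, y, z) sits on two A-frame leg pairs. Each pair is two raked legs of 35×57 mm section (57 mm along y) splaying symmetrically in x. Each leg rises 800 mm vertically over 180 mm of horizontal reach and is 820 mm long along its own axis. Every leg's outer bottom edge rests on the floor and its outer top edge meets a bottom edge of the beam — the left legs (tilting toward +x) meet the beam's −x bottom edge, the right legs (their mirror images, tilting toward −x) meet its +x bottom edge — so the leg tops tuck under the beam, the beam's underside is 800 mm above the floor, and the feet are 446 mm apart outside-to-outside with the beam centred between them. The two leg pairs are set in 94 mm from either end of the beam.


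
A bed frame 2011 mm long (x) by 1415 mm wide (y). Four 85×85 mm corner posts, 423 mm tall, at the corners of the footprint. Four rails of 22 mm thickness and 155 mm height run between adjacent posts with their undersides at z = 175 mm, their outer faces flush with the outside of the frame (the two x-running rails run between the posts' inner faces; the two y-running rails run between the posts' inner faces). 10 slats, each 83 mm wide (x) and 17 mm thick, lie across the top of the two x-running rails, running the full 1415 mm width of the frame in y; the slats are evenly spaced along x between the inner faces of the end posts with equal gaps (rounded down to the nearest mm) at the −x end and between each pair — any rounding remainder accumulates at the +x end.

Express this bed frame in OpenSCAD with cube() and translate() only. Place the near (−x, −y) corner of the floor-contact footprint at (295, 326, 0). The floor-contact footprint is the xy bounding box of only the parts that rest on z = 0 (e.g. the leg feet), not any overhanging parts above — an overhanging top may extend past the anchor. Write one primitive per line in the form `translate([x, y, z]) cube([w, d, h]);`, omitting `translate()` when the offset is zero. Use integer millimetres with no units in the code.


translate([295, 326, 0]) cube([85, 85, 423]);
translate([295, 1656, 0]) cube([85, 85, 423]);
translate([2221, 326, 0]) cube([85, 85, 423]);
translate([2221, 1656, 0]) cube([85, 85, 423]);
translate([380, 326, 175]) cube([1841, 22, 155]);
translate([380, 1719, 175]) cube([1841, 22, 155]);
translate([295, 411, 175]) cube([22, 1245, 155]);
translate([2284, 411, 175]) cube([22, 1245, 155]);
translate([471, 326, 330]) cube([83, 1415, 17]);
translate([645, 326, 330]) cube([83, 1415, 17]);
translate([819, 326, 330]) cube([83, 1415, 17]);
translate([993, 326, 330]) cube([83, 1415, 17]);
translate([1167, 326, 330]) cube([83, 1415, 17]);
translate([1341, 326, 330]) cube([83, 1415, 17]);
translate([1515, 326, 330]) cube([83, 1415, 17]);
translate([1689, 326, 330]) cube([83, 1415, 17]);
translate([1863, 326, 330]) cube([83, 1415, 17]);
translate([2037, 326, 330]) cube([83, 1415, 17]);


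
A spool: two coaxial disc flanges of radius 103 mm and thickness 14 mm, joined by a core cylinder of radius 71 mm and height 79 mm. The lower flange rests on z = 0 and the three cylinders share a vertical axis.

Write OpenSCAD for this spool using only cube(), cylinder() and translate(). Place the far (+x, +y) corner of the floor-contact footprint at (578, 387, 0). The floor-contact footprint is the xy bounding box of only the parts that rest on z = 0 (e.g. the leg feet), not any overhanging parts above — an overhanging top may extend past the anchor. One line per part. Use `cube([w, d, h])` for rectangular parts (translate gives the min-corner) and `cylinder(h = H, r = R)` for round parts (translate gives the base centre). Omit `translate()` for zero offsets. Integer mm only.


translate([475, 284, 0]) cylinder(h = 14, r = 103);
translate([475, 284, 14]) cylinder(h = 79, r = 71);
translate([475, 284, 93]) cylinder(h = 14, r = 103);


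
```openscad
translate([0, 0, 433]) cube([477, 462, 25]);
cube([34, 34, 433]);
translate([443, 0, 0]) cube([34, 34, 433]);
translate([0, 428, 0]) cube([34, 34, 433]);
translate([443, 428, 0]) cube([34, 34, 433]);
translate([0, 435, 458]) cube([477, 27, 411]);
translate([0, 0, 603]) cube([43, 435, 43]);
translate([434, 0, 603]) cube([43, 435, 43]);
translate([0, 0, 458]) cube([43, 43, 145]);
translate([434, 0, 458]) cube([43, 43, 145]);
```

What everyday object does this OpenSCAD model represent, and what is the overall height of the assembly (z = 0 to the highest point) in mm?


A chair. The overall height is 869 mm.

A slab on four corner posts with a tall panel at the back — a chair. The seat slab sits at z = 433 with thickness 25, and the 411 mm backrest starts at the seat top, so the overall height is 433 + 25 + 411 = 869 mm.


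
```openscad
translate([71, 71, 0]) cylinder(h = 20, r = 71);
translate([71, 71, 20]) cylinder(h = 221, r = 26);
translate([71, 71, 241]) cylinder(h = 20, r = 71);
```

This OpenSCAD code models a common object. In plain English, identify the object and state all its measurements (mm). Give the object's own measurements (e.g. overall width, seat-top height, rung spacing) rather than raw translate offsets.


A spool: two coaxial disc flanges of radius 71 mm and thickness 20 mm, joined by a core cylinder of radius 26 mm and height 221 mm. The lower flange rests on z = 0 and the three cylinders share a vertical axis.


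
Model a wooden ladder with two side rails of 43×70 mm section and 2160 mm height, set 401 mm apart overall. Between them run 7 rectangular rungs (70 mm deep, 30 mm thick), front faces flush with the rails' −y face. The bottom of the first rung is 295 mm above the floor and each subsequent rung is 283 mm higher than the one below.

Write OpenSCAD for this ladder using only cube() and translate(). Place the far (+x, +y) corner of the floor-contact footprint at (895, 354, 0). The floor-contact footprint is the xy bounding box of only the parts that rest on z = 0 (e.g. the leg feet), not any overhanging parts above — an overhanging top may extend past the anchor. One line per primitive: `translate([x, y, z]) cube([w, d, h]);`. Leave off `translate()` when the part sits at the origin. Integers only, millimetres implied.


translate([494, 284, 0]) cube([43, 70, 2160]);
translate([852, 284, 0]) cube([43, 70, 2160]);
translate([537, 284, 295]) cube([315, 70, 30]);
translate([537, 284, 578]) cube([315, 70, 30]);
translate([537, 284, 861]) cube([315, 70, 30]);
translate([537, 284, 1144]) cube([315, 70, 30]);
translate([537, 284, 1427]) cube([315, 70, 30]);
translate([537, 284, 1710]) cube([315, 70, 30]);
translate([537, 284, 1993]) cube([315, 70, 30]);


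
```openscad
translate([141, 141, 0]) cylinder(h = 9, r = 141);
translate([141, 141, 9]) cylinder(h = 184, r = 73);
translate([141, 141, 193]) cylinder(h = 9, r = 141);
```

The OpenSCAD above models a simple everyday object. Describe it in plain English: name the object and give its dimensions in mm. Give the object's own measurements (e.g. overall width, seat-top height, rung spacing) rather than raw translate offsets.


A spool: two coaxial disc flanges of radius 141 mm and thickness 9 mm, joined by a core cylinder of radius 73 mm and height 184 mm. The lower flange rests on z = 0 and the three cylinders share a vertical axis.


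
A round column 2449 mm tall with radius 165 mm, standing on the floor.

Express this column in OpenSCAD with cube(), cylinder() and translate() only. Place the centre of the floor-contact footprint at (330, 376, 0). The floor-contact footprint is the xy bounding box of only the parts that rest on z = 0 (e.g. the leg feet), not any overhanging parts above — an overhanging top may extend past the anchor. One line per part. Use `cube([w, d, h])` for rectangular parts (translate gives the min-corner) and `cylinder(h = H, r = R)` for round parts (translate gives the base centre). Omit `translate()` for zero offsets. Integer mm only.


translate([330, 376, 0]) cylinder(h = 2449, r = 165);


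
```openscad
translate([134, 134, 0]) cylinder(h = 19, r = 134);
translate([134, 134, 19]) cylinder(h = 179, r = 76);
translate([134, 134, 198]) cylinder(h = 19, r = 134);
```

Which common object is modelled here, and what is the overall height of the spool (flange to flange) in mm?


A spool. The overall height is 217 mm.

Three coaxial cylinders, large–small–large — a spool. Two 19 mm flanges and a 179 mm core give 19 + 179 + 19 = 217 mm.


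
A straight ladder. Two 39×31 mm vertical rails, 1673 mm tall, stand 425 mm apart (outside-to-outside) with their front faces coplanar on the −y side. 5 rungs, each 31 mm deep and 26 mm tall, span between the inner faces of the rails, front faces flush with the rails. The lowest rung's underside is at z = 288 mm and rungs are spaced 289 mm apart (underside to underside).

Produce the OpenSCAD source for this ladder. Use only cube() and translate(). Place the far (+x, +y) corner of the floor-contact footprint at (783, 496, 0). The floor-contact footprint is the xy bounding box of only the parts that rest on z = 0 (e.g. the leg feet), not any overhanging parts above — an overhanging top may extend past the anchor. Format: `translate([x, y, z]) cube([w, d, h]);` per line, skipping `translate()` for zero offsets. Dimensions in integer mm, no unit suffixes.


// rung span = 425 - 2*39 = 347
// rung[k] z = 288 + k*289
translate([358, 465, 0]) cube([39, 31, 1673]);
translate([744, 465, 0]) cube([39, 31, 1673]);
translate([397, 465, 288]) cube([347, 31, 26]);
translate([397, 465, 577]) cube([347, 31, 26]);
translate([397, 465, 866]) cube([347, 31, 26]);
translate([397, 465, 1155]) cube([347, 31, 26]);
translate([397, 465, 1444]) cube([347, 31, 26]);


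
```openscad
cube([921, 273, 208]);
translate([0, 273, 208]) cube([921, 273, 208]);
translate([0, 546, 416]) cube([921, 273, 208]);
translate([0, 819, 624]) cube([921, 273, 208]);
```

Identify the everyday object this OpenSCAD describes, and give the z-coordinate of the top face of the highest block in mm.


A staircase. The total rise is 832 mm.

4 identical blocks, each offset up and back from the previous — a staircase. Each step is 208 mm tall and there are 4 of them, so the total rise is 4 × 208 = 832 mm.


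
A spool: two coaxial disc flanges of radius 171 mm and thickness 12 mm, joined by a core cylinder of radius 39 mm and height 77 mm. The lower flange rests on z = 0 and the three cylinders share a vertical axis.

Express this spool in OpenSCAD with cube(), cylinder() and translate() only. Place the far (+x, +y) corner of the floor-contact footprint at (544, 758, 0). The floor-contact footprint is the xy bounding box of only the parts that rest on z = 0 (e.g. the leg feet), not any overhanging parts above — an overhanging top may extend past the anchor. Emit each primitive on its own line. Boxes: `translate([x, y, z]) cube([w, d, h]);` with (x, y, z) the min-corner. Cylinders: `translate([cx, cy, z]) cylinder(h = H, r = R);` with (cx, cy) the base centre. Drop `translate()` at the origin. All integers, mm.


translate([373, 587, 0]) cylinder(h = 12, r = 171);
translate([373, 587, 12]) cylinder(h = 77, r = 39);
translate([373, 587, 89]) cylinder(h = 12, r = 171);


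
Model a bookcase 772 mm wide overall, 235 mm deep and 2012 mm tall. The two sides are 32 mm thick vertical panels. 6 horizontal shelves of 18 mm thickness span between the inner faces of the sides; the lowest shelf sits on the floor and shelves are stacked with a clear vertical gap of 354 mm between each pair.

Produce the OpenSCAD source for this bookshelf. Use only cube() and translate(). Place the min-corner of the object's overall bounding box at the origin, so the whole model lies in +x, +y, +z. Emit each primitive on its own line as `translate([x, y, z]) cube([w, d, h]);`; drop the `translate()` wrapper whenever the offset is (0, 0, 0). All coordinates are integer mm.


cube([32, 235, 2012]);
translate([740, 0, 0]) cube([32, 235, 2012]);
translate([32, 0, 0]) cube([708, 235, 18]);
translate([32, 0, 372]) cube([708, 235, 18]);
translate([32, 0, 744]) cube([708, 235, 18]);
translate([32, 0, 1116]) cube([708, 235, 18]);
translate([32, 0, 1488]) cube([708, 235, 18]);
translate([32, 0, 1860]) cube([708, 235, 18]);


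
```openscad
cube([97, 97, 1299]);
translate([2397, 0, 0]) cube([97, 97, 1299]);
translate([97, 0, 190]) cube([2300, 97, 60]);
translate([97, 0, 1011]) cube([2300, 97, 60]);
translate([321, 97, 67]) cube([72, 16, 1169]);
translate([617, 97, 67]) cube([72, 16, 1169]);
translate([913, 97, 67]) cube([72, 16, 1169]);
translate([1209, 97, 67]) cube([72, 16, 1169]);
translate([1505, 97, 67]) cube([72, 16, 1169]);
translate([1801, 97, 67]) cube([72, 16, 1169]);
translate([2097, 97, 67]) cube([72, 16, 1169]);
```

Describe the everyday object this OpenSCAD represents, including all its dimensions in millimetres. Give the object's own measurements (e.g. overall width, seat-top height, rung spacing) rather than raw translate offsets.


A fence section. Two 97×97 mm posts, 1299 mm tall, stand on the floor with a clear span of 2300 mm between their inner faces. Two horizontal rails of 97×60 mm section span the gap between the posts with their undersides at z = 190 mm and z = 1011 mm, flush with the posts' −y face. 7 pickets, each 72 mm wide, 16 mm thick and 1169 mm tall, are fixed to the +y face of the rails with their bottoms at z = 67 mm, spaced across the span with a 224 mm gap after the −x post and between neighbouring pickets, with 228 mm left before the +x post.


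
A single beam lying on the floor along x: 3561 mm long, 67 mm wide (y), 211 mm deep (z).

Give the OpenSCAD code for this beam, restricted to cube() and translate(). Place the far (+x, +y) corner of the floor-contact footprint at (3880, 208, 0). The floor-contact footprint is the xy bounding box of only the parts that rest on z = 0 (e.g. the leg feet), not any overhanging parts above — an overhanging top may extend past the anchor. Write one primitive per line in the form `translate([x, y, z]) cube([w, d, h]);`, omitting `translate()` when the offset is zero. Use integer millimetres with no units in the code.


translate([319, 141, 0]) cube([3561, 67, 211]);


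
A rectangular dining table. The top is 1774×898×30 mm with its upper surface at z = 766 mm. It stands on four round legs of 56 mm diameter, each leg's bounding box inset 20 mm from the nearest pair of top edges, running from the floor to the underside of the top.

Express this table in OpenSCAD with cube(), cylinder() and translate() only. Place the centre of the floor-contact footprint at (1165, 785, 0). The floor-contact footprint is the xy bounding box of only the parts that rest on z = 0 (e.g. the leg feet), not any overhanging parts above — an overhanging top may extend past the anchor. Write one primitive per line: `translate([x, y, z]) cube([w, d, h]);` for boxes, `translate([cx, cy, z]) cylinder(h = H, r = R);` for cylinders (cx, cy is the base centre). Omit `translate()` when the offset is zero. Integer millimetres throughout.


// leg_h = 766 - 30 = 736
translate([278, 336, 736]) cube([1774, 898, 30]);
translate([326, 384, 0]) cylinder(h = 736, r = 28);
translate([2004, 384, 0]) cylinder(h = 736, r = 28);
translate([326, 1186, 0]) cylinder(h = 736, r = 28);
translate([2004, 1186, 0]) cylinder(h = 736, r = 28);


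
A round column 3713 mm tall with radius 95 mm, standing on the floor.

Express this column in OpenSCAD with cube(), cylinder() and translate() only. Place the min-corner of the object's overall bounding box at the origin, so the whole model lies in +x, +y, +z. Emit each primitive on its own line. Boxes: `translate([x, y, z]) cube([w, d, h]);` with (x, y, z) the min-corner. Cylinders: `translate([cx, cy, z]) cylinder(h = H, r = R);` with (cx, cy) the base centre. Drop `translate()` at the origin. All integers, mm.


translate([95, 95, 0]) cylinder(h = 3713, r = 95);
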